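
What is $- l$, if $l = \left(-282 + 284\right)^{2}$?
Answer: $-4$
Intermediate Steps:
$l = 4$ ($l = 2^{2} = 4$)
$- l = \left(-1\right) 4 = -4$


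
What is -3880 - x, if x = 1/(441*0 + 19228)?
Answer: -74604641/19228 ≈ -3880.0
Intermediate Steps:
x = 1/19228 (x = 1/(0 + 19228) = 1/19228 ≈ 5.2007e-5)
-3880 - x = -3880 - 1*1/19228 = -3880 - 1/19228 = -74604641/19228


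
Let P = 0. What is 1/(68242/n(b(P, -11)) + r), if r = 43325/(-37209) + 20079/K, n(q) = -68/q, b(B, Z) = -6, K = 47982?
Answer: 10117052682/60910798619177 ≈ 0.00016610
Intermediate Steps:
r = -443900213/595120746 (r = 43325/(-37209) + 20079/47982 = 43325*(-1/37209) + 20079*(1/47982) = -43325/37209 + 6693/15994 = -443900213/595120746 ≈ -0.74590)
1/(68242/n(b(P, -11)) + r) = 1/(68242/((-68/(-6))) - 443900213/595120746) = 1/(68242/((-68*(-⅙))) - 443900213/595120746) = 1/(68242/(34/3) - 443900213/595120746) = 1/(68242*(3/34) - 443900213/595120746) = 1/(102363/17 - 443900213/595120746) = 1/(60910798619177/10117052682) = 10117052682/60910798619177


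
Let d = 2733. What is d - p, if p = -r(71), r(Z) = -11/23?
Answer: 62848/23 ≈ 2732.5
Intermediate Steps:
r(Z) = -11/23 (r(Z) = -11*1/23 = -11/23)
p = 11/23 (p = -1*(-11/23) = 11/23 ≈ 0.47826)
d - p = 2733 - 1*11/23 = 2733 - 11/23 = 62848/23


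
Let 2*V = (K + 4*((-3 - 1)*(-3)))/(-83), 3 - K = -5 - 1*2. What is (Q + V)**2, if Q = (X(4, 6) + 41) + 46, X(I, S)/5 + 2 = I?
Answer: 64352484/6889 ≈ 9341.3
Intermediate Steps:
X(I, S) = -10 + 5*I
K = 10 (K = 3 - (-5 - 1*2) = 3 - (-5 - 2) = 3 - 1*(-7) = 3 + 7 = 10)
V = -29/83 (V = ((10 + 4*((-3 - 1)*(-3)))/(-83))/2 = ((10 + 4*(-4*(-3)))*(-1/83))/2 = ((10 + 4*12)*(-1/83))/2 = ((10 + 48)*(-1/83))/2 = (58*(-1/83))/2 = (1/2)*(-58/83) = -29/83 ≈ -0.34940)
Q = 97 (Q = ((-10 + 5*4) + 41) + 46 = ((-10 + 20) + 41) + 46 = (10 + 41) + 46 = 51 + 46 = 97)
(Q + V)**2 = (97 - 29/83)**2 = (8022/83)**2 = 64352484/6889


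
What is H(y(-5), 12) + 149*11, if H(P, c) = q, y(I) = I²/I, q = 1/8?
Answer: 13113/8 ≈ 1639.1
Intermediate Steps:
q = ⅛ ≈ 0.12500
y(I) = I
H(P, c) = ⅛
H(y(-5), 12) + 149*11 = ⅛ + 149*11 = ⅛ + 1639 = 13113/8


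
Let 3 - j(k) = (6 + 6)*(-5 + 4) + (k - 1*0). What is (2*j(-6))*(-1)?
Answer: -42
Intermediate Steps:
j(k) = 15 - k (j(k) = 3 - ((6 + 6)*(-5 + 4) + (k - 1*0)) = 3 - (12*(-1) + (k + 0)) = 3 - (-12 + k) = 3 + (12 - k) = 15 - k)
(2*j(-6))*(-1) = (2*(15 - 1*(-6)))*(-1) = (2*(15 + 6))*(-1) = (2*21)*(-1) = 42*(-1) = -42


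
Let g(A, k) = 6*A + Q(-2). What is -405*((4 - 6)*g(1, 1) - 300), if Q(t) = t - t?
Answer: 126360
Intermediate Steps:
Q(t) = 0
g(A, k) = 6*A (g(A, k) = 6*A + 0 = 6*A)
-405*((4 - 6)*g(1, 1) - 300) = -405*((4 - 6)*(6*1) - 300) = -405*(-2*6 - 300) = -405*(-12 - 300) = -405*(-312) = 126360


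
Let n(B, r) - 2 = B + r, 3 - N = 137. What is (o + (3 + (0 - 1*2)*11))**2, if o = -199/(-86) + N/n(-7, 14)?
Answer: 597264721/599076 ≈ 996.98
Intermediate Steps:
N = -134 (N = 3 - 1*137 = 3 - 137 = -134)
n(B, r) = 2 + B + r (n(B, r) = 2 + (B + r) = 2 + B + r)
o = -9733/774 (o = -199/(-86) - 134/(2 - 7 + 14) = -199*(-1/86) - 134/9 = 199/86 - 134*1/9 = 199/86 - 134/9 = -9733/774 ≈ -12.575)
(o + (3 + (0 - 1*2)*11))**2 = (-9733/774 + (3 + (0 - 1*2)*11))**2 = (-9733/774 + (3 + (0 - 2)*11))**2 = (-9733/774 + (3 - 2*11))**2 = (-9733/774 + (3 - 22))**2 = (-9733/774 - 19)**2 = (-24439/774)**2 = 597264721/599076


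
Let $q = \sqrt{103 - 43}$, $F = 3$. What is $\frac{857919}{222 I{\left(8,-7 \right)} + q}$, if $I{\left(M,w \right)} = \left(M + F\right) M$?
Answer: $\frac{1396692132}{31804603} - \frac{285973 \sqrt{15}}{63609206} \approx 43.897$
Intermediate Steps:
$I{\left(M,w \right)} = M \left(3 + M\right)$ ($I{\left(M,w \right)} = \left(M + 3\right) M = \left(3 + M\right) M = M \left(3 + M\right)$)
$q = 2 \sqrt{15}$ ($q = \sqrt{60} = 2 \sqrt{15} \approx 7.746$)
$\frac{857919}{222 I{\left(8,-7 \right)} + q} = \frac{857919}{222 \cdot 8 \left(3 + 8\right) + 2 \sqrt{15}} = \frac{857919}{222 \cdot 8 \cdot 11 + 2 \sqrt{15}} = \frac{857919}{222 \cdot 88 + 2 \sqrt{15}} = \frac{857919}{19536 + 2 \sqrt{15}}$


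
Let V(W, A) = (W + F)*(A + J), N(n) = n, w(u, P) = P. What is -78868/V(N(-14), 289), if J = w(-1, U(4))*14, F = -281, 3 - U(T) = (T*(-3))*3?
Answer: 78868/246325 ≈ 0.32018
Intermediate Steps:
U(T) = 3 + 9*T (U(T) = 3 - T*(-3)*3 = 3 - (-3*T)*3 = 3 - (-9)*T = 3 + 9*T)
J = 546 (J = (3 + 9*4)*14 = (3 + 36)*14 = 39*14 = 546)
V(W, A) = (-281 + W)*(546 + A) (V(W, A) = (W - 281)*(A + 546) = (-281 + W)*(546 + A))
-78868/V(N(-14), 289) = -78868/(-153426 - 281*289 + 546*(-14) + 289*(-14)) = -78868/(-153426 - 81209 - 7644 - 4046) = -78868/(-246325) = -78868*(-1/246325) = 78868/246325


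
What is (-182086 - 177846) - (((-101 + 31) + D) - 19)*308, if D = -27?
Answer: -324204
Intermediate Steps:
(-182086 - 177846) - (((-101 + 31) + D) - 19)*308 = (-182086 - 177846) - (((-101 + 31) - 27) - 19)*308 = -359932 - ((-70 - 27) - 19)*308 = -359932 - (-97 - 19)*308 = -359932 - (-116)*308 = -359932 - 1*(-35728) = -359932 + 35728 = -324204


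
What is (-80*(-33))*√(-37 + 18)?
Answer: 2640*I*√19 ≈ 11508.0*I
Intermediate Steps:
(-80*(-33))*√(-37 + 18) = 2640*√(-19) = 2640*(I*√19) = 2640*I*√19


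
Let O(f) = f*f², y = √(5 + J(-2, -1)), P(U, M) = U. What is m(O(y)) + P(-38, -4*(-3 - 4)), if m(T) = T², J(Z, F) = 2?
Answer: 305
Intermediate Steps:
y = √7 (y = √(5 + 2) = √7 ≈ 2.6458)
O(f) = f³
m(O(y)) + P(-38, -4*(-3 - 4)) = ((√7)³)² - 38 = (7*√7)² - 38 = 343 - 38 = 305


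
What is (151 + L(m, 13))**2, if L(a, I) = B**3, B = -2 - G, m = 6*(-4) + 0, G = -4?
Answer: 25281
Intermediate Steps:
m = -24 (m = -24 + 0 = -24)
B = 2 (B = -2 - 1*(-4) = -2 + 4 = 2)
L(a, I) = 8 (L(a, I) = 2**3 = 8)
(151 + L(m, 13))**2 = (151 + 8)**2 = 159**2 = 25281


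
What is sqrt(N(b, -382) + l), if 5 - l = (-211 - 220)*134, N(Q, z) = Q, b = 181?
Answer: 2*sqrt(14485) ≈ 240.71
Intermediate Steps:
l = 57759 (l = 5 - (-211 - 220)*134 = 5 - (-431)*134 = 5 - 1*(-57754) = 5 + 57754 = 57759)
sqrt(N(b, -382) + l) = sqrt(181 + 57759) = sqrt(57940) = 2*sqrt(14485)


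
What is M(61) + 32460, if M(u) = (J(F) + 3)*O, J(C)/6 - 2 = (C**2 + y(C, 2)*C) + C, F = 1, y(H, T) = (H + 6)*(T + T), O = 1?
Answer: 32655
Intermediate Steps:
y(H, T) = 2*T*(6 + H) (y(H, T) = (6 + H)*(2*T) = 2*T*(6 + H))
J(C) = 12 + 6*C + 6*C**2 + 6*C*(24 + 4*C) (J(C) = 12 + 6*((C**2 + (2*2*(6 + C))*C) + C) = 12 + 6*((C**2 + (24 + 4*C)*C) + C) = 12 + 6*((C**2 + C*(24 + 4*C)) + C) = 12 + 6*(C + C**2 + C*(24 + 4*C)) = 12 + (6*C + 6*C**2 + 6*C*(24 + 4*C)) = 12 + 6*C + 6*C**2 + 6*C*(24 + 4*C))
M(u) = 195 (M(u) = ((12 + 30*1**2 + 150*1) + 3)*1 = ((12 + 30*1 + 150) + 3)*1 = ((12 + 30 + 150) + 3)*1 = (192 + 3)*1 = 195*1 = 195)
M(61) + 32460 = 195 + 32460 = 32655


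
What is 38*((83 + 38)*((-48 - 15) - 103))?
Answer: -763268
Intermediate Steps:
38*((83 + 38)*((-48 - 15) - 103)) = 38*(121*(-63 - 103)) = 38*(121*(-166)) = 38*(-20086) = -763268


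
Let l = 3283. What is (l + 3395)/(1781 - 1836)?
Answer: -6678/55 ≈ -121.42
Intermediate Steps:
(l + 3395)/(1781 - 1836) = (3283 + 3395)/(1781 - 1836) = 6678/(-55) = 6678*(-1/55) = -6678/55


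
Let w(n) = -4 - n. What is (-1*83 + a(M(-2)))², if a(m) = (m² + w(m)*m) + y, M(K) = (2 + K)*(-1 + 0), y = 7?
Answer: 5776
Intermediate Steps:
M(K) = -2 - K (M(K) = (2 + K)*(-1) = -2 - K)
a(m) = 7 + m² + m*(-4 - m) (a(m) = (m² + (-4 - m)*m) + 7 = (m² + m*(-4 - m)) + 7 = 7 + m² + m*(-4 - m))
(-1*83 + a(M(-2)))² = (-1*83 + (7 - 4*(-2 - 1*(-2))))² = (-83 + (7 - 4*(-2 + 2)))² = (-83 + (7 - 4*0))² = (-83 + (7 + 0))² = (-83 + 7)² = (-76)² = 5776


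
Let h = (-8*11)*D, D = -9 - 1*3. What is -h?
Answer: -1056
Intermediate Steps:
D = -12 (D = -9 - 3 = -12)
h = 1056 (h = -8*11*(-12) = -88*(-12) = 1056)
-h = -1*1056 = -1056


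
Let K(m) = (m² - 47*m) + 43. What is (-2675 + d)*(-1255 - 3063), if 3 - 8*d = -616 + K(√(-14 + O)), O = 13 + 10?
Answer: 11168507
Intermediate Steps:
O = 23
K(m) = 43 + m² - 47*m
d = 177/2 (d = 3/8 - (-616 + (43 + (√(-14 + 23))² - 47*√(-14 + 23)))/8 = 3/8 - (-616 + (43 + (√9)² - 47*√9))/8 = 3/8 - (-616 + (43 + 3² - 47*3))/8 = 3/8 - (-616 + (43 + 9 - 141))/8 = 3/8 - (-616 - 89)/8 = 3/8 - ⅛*(-705) = 3/8 + 705/8 = 177/2 ≈ 88.500)
(-2675 + d)*(-1255 - 3063) = (-2675 + 177/2)*(-1255 - 3063) = -5173/2*(-4318) = 11168507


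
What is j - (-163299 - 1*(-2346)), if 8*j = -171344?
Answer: 139535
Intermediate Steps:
j = -21418 (j = (⅛)*(-171344) = -21418)
j - (-163299 - 1*(-2346)) = -21418 - (-163299 - 1*(-2346)) = -21418 - (-163299 + 2346) = -21418 - 1*(-160953) = -21418 + 160953 = 139535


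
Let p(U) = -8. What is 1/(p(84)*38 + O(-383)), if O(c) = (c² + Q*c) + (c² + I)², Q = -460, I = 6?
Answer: 1/21519745590 ≈ 4.6469e-11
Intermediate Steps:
O(c) = c² + (6 + c²)² - 460*c (O(c) = (c² - 460*c) + (c² + 6)² = (c² - 460*c) + (6 + c²)² = c² + (6 + c²)² - 460*c)
1/(p(84)*38 + O(-383)) = 1/(-8*38 + ((-383)² + (6 + (-383)²)² - 460*(-383))) = 1/(-304 + (146689 + (6 + 146689)² + 176180)) = 1/(-304 + (146689 + 146695² + 176180)) = 1/(-304 + (146689 + 21519423025 + 176180)) = 1/(-304 + 21519745894) = 1/21519745590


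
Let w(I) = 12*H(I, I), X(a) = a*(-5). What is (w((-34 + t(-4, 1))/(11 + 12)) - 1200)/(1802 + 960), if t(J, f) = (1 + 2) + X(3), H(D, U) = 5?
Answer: -570/1381 ≈ -0.41274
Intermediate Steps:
X(a) = -5*a
t(J, f) = -12 (t(J, f) = (1 + 2) - 5*3 = 3 - 15 = -12)
w(I) = 60 (w(I) = 12*5 = 60)
(w((-34 + t(-4, 1))/(11 + 12)) - 1200)/(1802 + 960) = (60 - 1200)/(1802 + 960) = -1140/2762 = -1140*1/2762 = -570/1381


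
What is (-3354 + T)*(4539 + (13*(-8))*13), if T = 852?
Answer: -7973874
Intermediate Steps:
(-3354 + T)*(4539 + (13*(-8))*13) = (-3354 + 852)*(4539 + (13*(-8))*13) = -2502*(4539 - 104*13) = -2502*(4539 - 1352) = -2502*3187 = -7973874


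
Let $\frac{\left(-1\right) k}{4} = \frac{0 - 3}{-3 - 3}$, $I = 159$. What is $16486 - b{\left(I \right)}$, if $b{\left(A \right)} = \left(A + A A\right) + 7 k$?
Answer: $-8940$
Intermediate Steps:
$k = -2$ ($k = - 4 \frac{0 - 3}{-3 - 3} = - 4 \left(- \frac{3}{-6}\right) = - 4 \left(\left(-3\right) \left(- \frac{1}{6}\right)\right) = \left(-4\right) \frac{1}{2} = -2$)
$b{\left(A \right)} = -14 + A + A^{2}$ ($b{\left(A \right)} = \left(A + A A\right) + 7 \left(-2\right) = \left(A + A^{2}\right) - 14 = -14 + A + A^{2}$)
$16486 - b{\left(I \right)} = 16486 - \left(-14 + 159 + 159^{2}\right) = 16486 - \left(-14 + 159 + 25281\right) = 16486 - 25426 = -8940$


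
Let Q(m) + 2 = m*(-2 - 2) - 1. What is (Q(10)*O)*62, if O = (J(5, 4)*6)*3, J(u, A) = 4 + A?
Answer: -383904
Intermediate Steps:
Q(m) = -3 - 4*m (Q(m) = -2 + (m*(-2 - 2) - 1) = -2 + (m*(-4) - 1) = -2 + (-4*m - 1) = -2 + (-1 - 4*m) = -3 - 4*m)
O = 144 (O = ((4 + 4)*6)*3 = (8*6)*3 = 48*3 = 144)
(Q(10)*O)*62 = ((-3 - 4*10)*144)*62 = ((-3 - 40)*144)*62 = -43*144*62 = -6192*62 = -383904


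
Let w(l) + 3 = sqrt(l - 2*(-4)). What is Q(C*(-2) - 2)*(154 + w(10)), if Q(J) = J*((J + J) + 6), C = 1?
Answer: 1208 + 24*sqrt(2) ≈ 1241.9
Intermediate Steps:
Q(J) = J*(6 + 2*J) (Q(J) = J*(2*J + 6) = J*(6 + 2*J))
w(l) = -3 + sqrt(8 + l) (w(l) = -3 + sqrt(l - 2*(-4)) = -3 + sqrt(l + 8) = -3 + sqrt(8 + l))
Q(C*(-2) - 2)*(154 + w(10)) = (2*(1*(-2) - 2)*(3 + (1*(-2) - 2)))*(154 + (-3 + sqrt(8 + 10))) = (2*(-2 - 2)*(3 + (-2 - 2)))*(154 + (-3 + sqrt(18))) = (2*(-4)*(3 - 4))*(154 + (-3 + 3*sqrt(2))) = (2*(-4)*(-1))*(151 + 3*sqrt(2)) = 8*(151 + 3*sqrt(2)) = 1208 + 24*sqrt(2)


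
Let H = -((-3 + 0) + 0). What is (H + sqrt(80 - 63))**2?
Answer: (3 + sqrt(17))**2 ≈ 50.739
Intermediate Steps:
H = 3 (H = -(-3 + 0) = -1*(-3) = 3)
(H + sqrt(80 - 63))**2 = (3 + sqrt(80 - 63))**2 = (3 + sqrt(17))**2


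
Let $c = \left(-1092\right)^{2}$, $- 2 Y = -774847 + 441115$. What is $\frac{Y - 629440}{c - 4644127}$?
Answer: $\frac{462574}{3451663} \approx 0.13401$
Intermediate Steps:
$Y = 166866$ ($Y = - \frac{-774847 + 441115}{2} = \left(- \frac{1}{2}\right) \left(-333732\right) = 166866$)
$c = 1192464$
$\frac{Y - 629440}{c - 4644127} = \frac{166866 - 629440}{1192464 - 4644127} = - \frac{462574}{-3451663} = \left(-462574\right) \left(- \frac{1}{3451663}\right) = \frac{462574}{3451663}$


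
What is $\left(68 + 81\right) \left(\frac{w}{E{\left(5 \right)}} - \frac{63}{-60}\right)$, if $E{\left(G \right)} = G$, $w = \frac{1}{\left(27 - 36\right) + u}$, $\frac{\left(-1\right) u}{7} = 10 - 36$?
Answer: $\frac{541913}{3460} \approx 156.62$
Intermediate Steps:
$u = 182$ ($u = - 7 \left(10 - 36\right) = \left(-7\right) \left(-26\right) = 182$)
$w = \frac{1}{173}$ ($w = \frac{1}{\left(27 - 36\right) + 182} = \frac{1}{-9 + 182} = \frac{1}{173} \approx 0.0057803$)
$\left(68 + 81\right) \left(\frac{w}{E{\left(5 \right)}} - \frac{63}{-60}\right) = \left(68 + 81\right) \left(\frac{1}{173 \cdot 5} - \frac{63}{-60}\right) = 149 \left(\frac{1}{173} \cdot \frac{1}{5} - - \frac{21}{20}\right) = 149 \left(\frac{1}{865} + \frac{21}{20}\right) = 149 \cdot \frac{3637}{3460} = \frac{541913}{3460}$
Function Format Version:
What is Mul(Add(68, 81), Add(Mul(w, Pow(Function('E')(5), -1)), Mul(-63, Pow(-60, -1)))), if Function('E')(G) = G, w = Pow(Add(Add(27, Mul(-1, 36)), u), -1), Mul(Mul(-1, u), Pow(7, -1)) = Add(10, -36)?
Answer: Rational(541913, 3460) ≈ 156.62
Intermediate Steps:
u = 182 (u = Mul(-7, Add(10, -36)) = Mul(-7, -26) = 182)
w = Rational(1, 173) (w = Pow(Add(Add(27, Mul(-1, 36)), 182), -1) = Pow(Add(Add(27, -36), 182), -1) = Pow(Add(-9, 182), -1) = Pow(173, -1) = Rational(1, 173) ≈ 0.0057803)
Mul(Add(68, 81), Add(Mul(w, Pow(Function('E')(5), -1)), Mul(-63, Pow(-60, -1)))) = Mul(Add(68, 81), Add(Mul(Rational(1, 173), Pow(5, -1)), Mul(-63, Pow(-60, -1)))) = Mul(149, Add(Mul(Rational(1, 173), Rational(1, 5)), Mul(-63, Rational(-1, 60)))) = Mul(149, Add(Rational(1, 865), Rational(21, 20))) = Mul(149, Rational(3637, 3460)) = Rational(541913, 3460)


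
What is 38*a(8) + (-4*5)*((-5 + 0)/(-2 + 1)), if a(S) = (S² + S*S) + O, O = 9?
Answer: 5106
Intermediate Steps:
a(S) = 9 + 2*S² (a(S) = (S² + S*S) + 9 = (S² + S²) + 9 = 2*S² + 9 = 9 + 2*S²)
38*a(8) + (-4*5)*((-5 + 0)/(-2 + 1)) = 38*(9 + 2*8²) + (-4*5)*((-5 + 0)/(-2 + 1)) = 38*(9 + 2*64) - (-100)/(-1) = 38*(9 + 128) - (-100)*(-1) = 38*137 - 20*5 = 5206 - 100 = 5106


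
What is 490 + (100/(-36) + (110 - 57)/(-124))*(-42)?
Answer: 116179/186 ≈ 624.62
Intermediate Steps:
490 + (100/(-36) + (110 - 57)/(-124))*(-42) = 490 + (100*(-1/36) + 53*(-1/124))*(-42) = 490 + (-25/9 - 53/124)*(-42) = 490 - 3577/1116*(-42) = 490 + 25039/186 = 116179/186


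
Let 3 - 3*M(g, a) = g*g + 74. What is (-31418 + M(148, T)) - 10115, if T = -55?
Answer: -48858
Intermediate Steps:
M(g, a) = -71/3 - g**2/3 (M(g, a) = 1 - (g*g + 74)/3 = 1 - (g**2 + 74)/3 = 1 - (74 + g**2)/3 = 1 + (-74/3 - g**2/3) = -71/3 - g**2/3)
(-31418 + M(148, T)) - 10115 = (-31418 + (-71/3 - 1/3*148**2)) - 10115 = (-31418 + (-71/3 - 1/3*21904)) - 10115 = (-31418 + (-71/3 - 21904/3)) - 10115 = (-31418 - 7325) - 10115 = -38743 - 10115 = -48858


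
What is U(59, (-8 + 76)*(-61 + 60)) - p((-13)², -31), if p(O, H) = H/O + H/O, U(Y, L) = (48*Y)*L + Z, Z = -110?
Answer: -32563872/169 ≈ -1.9269e+5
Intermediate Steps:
U(Y, L) = -110 + 48*L*Y (U(Y, L) = (48*Y)*L - 110 = 48*L*Y - 110 = -110 + 48*L*Y)
p(O, H) = 2*H/O
U(59, (-8 + 76)*(-61 + 60)) - p((-13)², -31) = (-110 + 48*((-8 + 76)*(-61 + 60))*59) - 2*(-31)/((-13)²) = (-110 + 48*(68*(-1))*59) - 2*(-31)/169 = (-110 + 48*(-68)*59) - 2*(-31)/169 = (-110 - 192576) - 1*(-62/169) = -192686 + 62/169 = -32563872/169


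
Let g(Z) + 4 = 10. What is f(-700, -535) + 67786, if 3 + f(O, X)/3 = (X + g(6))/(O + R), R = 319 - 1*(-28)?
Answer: 23926868/353 ≈ 67782.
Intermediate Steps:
g(Z) = 6 (g(Z) = -4 + 10 = 6)
R = 347 (R = 319 + 28 = 347)
f(O, X) = -9 + 3*(6 + X)/(347 + O) (f(O, X) = -9 + 3*((X + 6)/(O + 347)) = -9 + 3*((6 + X)/(347 + O)) = -9 + 3*(6 + X)/(347 + O))
f(-700, -535) + 67786 = 3*(-1035 - 535 - 3*(-700))/(347 - 700) + 67786 = 3*(-1035 - 535 + 2100)/(-353) + 67786 = 3*(-1/353)*530 + 67786 = -1590/353 + 67786 = 23926868/353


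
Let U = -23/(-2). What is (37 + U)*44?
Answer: 2134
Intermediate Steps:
U = 23/2 (U = -23*(-1/2) = 23/2 ≈ 11.500)
(37 + U)*44 = (37 + 23/2)*44 = (97/2)*44 = 2134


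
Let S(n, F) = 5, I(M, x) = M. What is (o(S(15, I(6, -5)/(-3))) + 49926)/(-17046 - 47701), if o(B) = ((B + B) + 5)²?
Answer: -50151/64747 ≈ -0.77457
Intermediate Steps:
o(B) = (5 + 2*B)² (o(B) = (2*B + 5)² = (5 + 2*B)²)
(o(S(15, I(6, -5)/(-3))) + 49926)/(-17046 - 47701) = ((5 + 2*5)² + 49926)/(-17046 - 47701) = ((5 + 10)² + 49926)/(-64747) = (15² + 49926)*(-1/64747) = (225 + 49926)*(-1/64747) = 50151*(-1/64747) = -50151/64747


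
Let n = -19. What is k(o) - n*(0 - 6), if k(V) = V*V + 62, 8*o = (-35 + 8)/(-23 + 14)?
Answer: -3319/64 ≈ -51.859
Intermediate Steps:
o = 3/8 (o = ((-35 + 8)/(-23 + 14))/8 = (-27/(-9))/8 = (-27*(-1/9))/8 = (1/8)*3 = 3/8 ≈ 0.37500)
k(V) = 62 + V**2 (k(V) = V**2 + 62 = 62 + V**2)
k(o) - n*(0 - 6) = (62 + (3/8)**2) - (-19)*(0 - 6) = (62 + 9/64) - (-19)*(-6) = 3977/64 - 1*114 = 3977/64 - 114 = -3319/64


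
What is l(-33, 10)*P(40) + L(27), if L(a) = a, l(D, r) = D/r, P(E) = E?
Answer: -105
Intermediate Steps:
l(-33, 10)*P(40) + L(27) = -33/10*40 + 27 = -132 + 27 = -105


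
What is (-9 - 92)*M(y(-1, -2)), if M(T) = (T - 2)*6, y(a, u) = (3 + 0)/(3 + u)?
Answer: -606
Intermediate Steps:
y(a, u) = 3/(3 + u)
M(T) = -12 + 6*T (M(T) = (-2 + T)*6 = -12 + 6*T)
(-9 - 92)*M(y(-1, -2)) = (-9 - 92)*(-12 + 6*(3/(3 - 2))) = -101*(-12 + 6*(3/1)) = -101*(-12 + 6*(3*1)) = -101*(-12 + 6*3) = -101*(-12 + 18) = -101*6 = -606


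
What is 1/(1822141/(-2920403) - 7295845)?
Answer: -2920403/21306809447676 ≈ -1.3706e-7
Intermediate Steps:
1/(1822141/(-2920403) - 7295845) = 1/(1822141*(-1/2920403) - 7295845) = 1/(-1822141/2920403 - 7295845) = 1/(-21306809447676/2920403) = -2920403/21306809447676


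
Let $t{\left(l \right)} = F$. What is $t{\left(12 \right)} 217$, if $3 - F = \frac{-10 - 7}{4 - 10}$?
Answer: $\frac{217}{6} \approx 36.167$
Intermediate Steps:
$F = \frac{1}{6}$ ($F = 3 - \frac{-10 - 7}{4 - 10} = 3 - - \frac{17}{-6} = 3 - \left(-17\right) \left(- \frac{1}{6}\right) = 3 - \frac{17}{6} = \frac{1}{6} \approx 0.16667$)
$t{\left(l \right)} = \frac{1}{6}$
$t{\left(12 \right)} 217 = \frac{1}{6} \cdot 217 = \frac{217}{6}$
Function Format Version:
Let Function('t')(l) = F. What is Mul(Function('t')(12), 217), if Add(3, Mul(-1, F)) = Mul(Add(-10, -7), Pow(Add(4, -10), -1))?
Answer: Rational(217, 6) ≈ 36.167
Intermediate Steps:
F = Rational(1, 6) (F = Add(3, Mul(-1, Mul(Add(-10, -7), Pow(Add(4, -10), -1)))) = Add(3, Mul(-1, Mul(-17, Pow(-6, -1)))) = Add(3, Mul(-1, Mul(-17, Rational(-1, 6)))) = Add(3, Mul(-1, Rational(17, 6))) = Add(3, Rational(-17, 6)) = Rational(1, 6) ≈ 0.16667)
Function('t')(l) = Rational(1, 6)
Mul(Function('t')(12), 217) = Mul(Rational(1, 6), 217) = Rational(217, 6)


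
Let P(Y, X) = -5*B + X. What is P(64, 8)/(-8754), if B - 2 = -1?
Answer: -1/2918 ≈ -0.00034270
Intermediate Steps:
B = 1 (B = 2 - 1 = 1)
P(Y, X) = -5 + X (P(Y, X) = -5*1 + X = -5 + X)
P(64, 8)/(-8754) = (-5 + 8)/(-8754) = 3*(-1/8754) = -1/2918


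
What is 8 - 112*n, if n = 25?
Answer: -2792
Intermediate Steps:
8 - 112*n = 8 - 112*25 = 8 - 2800 = -2792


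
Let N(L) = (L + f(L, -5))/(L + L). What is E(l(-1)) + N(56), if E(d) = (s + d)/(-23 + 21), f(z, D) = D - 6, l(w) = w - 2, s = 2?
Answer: 101/112 ≈ 0.90179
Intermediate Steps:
l(w) = -2 + w
f(z, D) = -6 + D
E(d) = -1 - d/2 (E(d) = (2 + d)/(-23 + 21) = (2 + d)/(-2) = (2 + d)*(-1/2) = -1 - d/2)
N(L) = (-11 + L)/(2*L) (N(L) = (L + (-6 - 5))/(L + L) = (L - 11)/((2*L)) = (-11 + L)*(1/(2*L)) = (-11 + L)/(2*L))
E(l(-1)) + N(56) = (-1 - (-2 - 1)/2) + (1/2)*(-11 + 56)/56 = (-1 - 1/2*(-3)) + (1/2)*(1/56)*45 = (-1 + 3/2) + 45/112 = 1/2 + 45/112 = 101/112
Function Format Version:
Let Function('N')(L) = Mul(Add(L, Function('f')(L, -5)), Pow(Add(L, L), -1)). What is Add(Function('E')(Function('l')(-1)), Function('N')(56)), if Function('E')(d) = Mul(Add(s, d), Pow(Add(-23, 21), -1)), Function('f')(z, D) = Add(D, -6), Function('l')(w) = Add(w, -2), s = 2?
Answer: Rational(101, 112) ≈ 0.90179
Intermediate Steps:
Function('l')(w) = Add(-2, w)
Function('f')(z, D) = Add(-6, D)
Function('E')(d) = Add(-1, Mul(Rational(-1, 2), d)) (Function('E')(d) = Mul(Add(2, d), Pow(Add(-23, 21), -1)) = Mul(Add(2, d), Pow(-2, -1)) = Mul(Add(2, d), Rational(-1, 2)) = Add(-1, Mul(Rational(-1, 2), d)))
Function('N')(L) = Mul(Rational(1, 2), Pow(L, -1), Add(-11, L)) (Function('N')(L) = Mul(Add(L, Add(-6, -5)), Pow(Add(L, L), -1)) = Mul(Add(L, -11), Pow(Mul(2, L), -1)) = Mul(Add(-11, L), Mul(Rational(1, 2), Pow(L, -1))) = Mul(Rational(1, 2), Pow(L, -1), Add(-11, L)))
Add(Function('E')(Function('l')(-1)), Function('N')(56)) = Add(Add(-1, Mul(Rational(-1, 2), Add(-2, -1))), Mul(Rational(1, 2), Pow(56, -1), Add(-11, 56))) = Add(Add(-1, Mul(Rational(-1, 2), -3)), Mul(Rational(1, 2), Rational(1, 56), 45)) = Add(Add(-1, Rational(3, 2)), Rational(45, 112)) = Add(Rational(1, 2), Rational(45, 112)) = Rational(101, 112)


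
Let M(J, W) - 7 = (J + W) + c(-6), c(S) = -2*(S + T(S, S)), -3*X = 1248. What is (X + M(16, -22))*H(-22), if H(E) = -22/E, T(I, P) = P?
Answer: -391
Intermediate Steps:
X = -416 (X = -1/3*1248 = -416)
c(S) = -4*S (c(S) = -2*(S + S) = -4*S)
M(J, W) = 31 + J + W (M(J, W) = 7 + ((J + W) - 4*(-6)) = 7 + ((J + W) + 24) = 7 + (24 + J + W) = 31 + J + W)
(X + M(16, -22))*H(-22) = (-416 + (31 + 16 - 22))*(-22/(-22)) = (-416 + 25)*(-22*(-1/22)) = -391*1 = -391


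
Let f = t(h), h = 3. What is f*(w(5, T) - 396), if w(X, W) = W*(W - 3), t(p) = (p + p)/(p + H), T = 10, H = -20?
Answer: 1956/17 ≈ 115.06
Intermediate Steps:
t(p) = 2*p/(-20 + p) (t(p) = (p + p)/(p - 20) = (2*p)/(-20 + p) = 2*p/(-20 + p))
w(X, W) = W*(-3 + W)
f = -6/17 (f = 2*3/(-20 + 3) = 2*3/(-17) = 2*3*(-1/17) = -6/17 ≈ -0.35294)
f*(w(5, T) - 396) = -6*(10*(-3 + 10) - 396)/17 = -6*(10*7 - 396)/17 = -6*(70 - 396)/17 = -6/17*(-326) = 1956/17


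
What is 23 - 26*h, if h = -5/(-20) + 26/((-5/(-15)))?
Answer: -4023/2 ≈ -2011.5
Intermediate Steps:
h = 313/4 (h = -5*(-1/20) + 26/((-5*(-1/15))) = ¼ + 26/(⅓) = ¼ + 26*3 = ¼ + 78 = 313/4 ≈ 78.250)
23 - 26*h = 23 - 26*313/4 = 23 - 4069/2 = -4023/2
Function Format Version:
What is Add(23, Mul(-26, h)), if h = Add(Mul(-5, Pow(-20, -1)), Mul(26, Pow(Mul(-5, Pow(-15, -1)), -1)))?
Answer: Rational(-4023, 2) ≈ -2011.5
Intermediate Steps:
h = Rational(313, 4) (h = Add(Mul(-5, Rational(-1, 20)), Mul(26, Pow(Mul(-5, Rational(-1, 15)), -1))) = Add(Rational(1, 4), Mul(26, Pow(Rational(1, 3), -1))) = Add(Rational(1, 4), Mul(26, 3)) = Add(Rational(1, 4), 78) = Rational(313, 4) ≈ 78.250)
Add(23, Mul(-26, h)) = Add(23, Mul(-26, Rational(313, 4))) = Add(23, Rational(-4069, 2)) = Rational(-4023, 2)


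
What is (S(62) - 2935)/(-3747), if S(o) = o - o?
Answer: 2935/3747 ≈ 0.78329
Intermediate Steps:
S(o) = 0
(S(62) - 2935)/(-3747) = (0 - 2935)/(-3747) = -2935*(-1/3747) = 2935/3747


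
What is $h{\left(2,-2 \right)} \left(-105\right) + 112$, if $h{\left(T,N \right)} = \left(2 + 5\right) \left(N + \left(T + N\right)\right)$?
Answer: $1582$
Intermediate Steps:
$h{\left(T,N \right)} = 7 T + 14 N$ ($h{\left(T,N \right)} = 7 \left(N + \left(N + T\right)\right) = 7 \left(T + 2 N\right) = 7 T + 14 N$)
$h{\left(2,-2 \right)} \left(-105\right) + 112 = \left(7 \cdot 2 + 14 \left(-2\right)\right) \left(-105\right) + 112 = \left(14 - 28\right) \left(-105\right) + 112 = \left(-14\right) \left(-105\right) + 112 = 1470 + 112 = 1582$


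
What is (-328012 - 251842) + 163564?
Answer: -416290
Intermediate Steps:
(-328012 - 251842) + 163564 = -579854 + 163564 = -416290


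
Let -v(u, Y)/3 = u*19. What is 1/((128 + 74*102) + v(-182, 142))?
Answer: 1/18050 ≈ 5.5402e-5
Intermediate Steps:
v(u, Y) = -57*u (v(u, Y) = -3*u*19 = -57*u)
1/((128 + 74*102) + v(-182, 142)) = 1/((128 + 74*102) - 57*(-182)) = 1/((128 + 7548) + 10374) = 1/(7676 + 10374) = 1/18050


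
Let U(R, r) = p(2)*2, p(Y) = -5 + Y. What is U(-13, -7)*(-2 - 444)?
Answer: 2676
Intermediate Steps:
U(R, r) = -6 (U(R, r) = (-5 + 2)*2 = -3*2 = -6)
U(-13, -7)*(-2 - 444) = -6*(-2 - 444) = -6*(-446) = 2676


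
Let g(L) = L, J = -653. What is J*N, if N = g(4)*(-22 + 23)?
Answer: -2612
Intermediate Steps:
N = 4 (N = 4*(-22 + 23) = 4*1 = 4)
J*N = -653*4 = -2612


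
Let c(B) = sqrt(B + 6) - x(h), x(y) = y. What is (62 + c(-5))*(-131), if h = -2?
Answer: -8515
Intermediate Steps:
c(B) = 2 + sqrt(6 + B) (c(B) = sqrt(B + 6) - 1*(-2) = sqrt(6 + B) + 2 = 2 + sqrt(6 + B))
(62 + c(-5))*(-131) = (62 + (2 + sqrt(6 - 5)))*(-131) = (62 + (2 + sqrt(1)))*(-131) = (62 + (2 + 1))*(-131) = (62 + 3)*(-131) = 65*(-131) = -8515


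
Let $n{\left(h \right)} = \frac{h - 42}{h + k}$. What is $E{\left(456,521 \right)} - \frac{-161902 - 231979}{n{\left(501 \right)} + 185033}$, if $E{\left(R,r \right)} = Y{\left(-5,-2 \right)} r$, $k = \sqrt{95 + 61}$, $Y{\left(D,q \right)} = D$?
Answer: $- \frac{1862857274331919278}{715693192986515} + \frac{60263793 \sqrt{39}}{1431386385973030} \approx -2602.9$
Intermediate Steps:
$k = 2 \sqrt{39}$ ($k = \sqrt{156} = 2 \sqrt{39} \approx 12.49$)
$E{\left(R,r \right)} = - 5 r$
$n{\left(h \right)} = \frac{-42 + h}{h + 2 \sqrt{39}}$ ($n{\left(h \right)} = \frac{h - 42}{h + 2 \sqrt{39}} = \frac{-42 + h}{h + 2 \sqrt{39}}$)
$E{\left(456,521 \right)} - \frac{-161902 - 231979}{n{\left(501 \right)} + 185033} = \left(-5\right) 521 - \frac{-161902 - 231979}{\frac{-42 + 501}{501 + 2 \sqrt{39}} + 185033} = -2605 - - \frac{393881}{\frac{1}{501 + 2 \sqrt{39}} \cdot 459 + 185033} = -2605 - - \frac{393881}{\frac{459}{501 + 2 \sqrt{39}} + 185033} = -2605 - - \frac{393881}{185033 + \frac{459}{501 + 2 \sqrt{39}}} = -2605 + \frac{393881}{185033 + \frac{459}{501 + 2 \sqrt{39}}}$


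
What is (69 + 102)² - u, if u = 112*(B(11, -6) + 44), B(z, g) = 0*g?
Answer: 24313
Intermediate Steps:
B(z, g) = 0
u = 4928 (u = 112*(0 + 44) = 112*44 = 4928)
(69 + 102)² - u = (69 + 102)² - 1*4928 = 171² - 4928 = 29241 - 4928 = 24313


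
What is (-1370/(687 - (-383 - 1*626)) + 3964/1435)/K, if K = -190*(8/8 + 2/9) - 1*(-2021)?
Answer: 21406473/19590551120 ≈ 0.0010927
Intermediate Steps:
K = 16099/9 (K = -190*(8*(⅛) + 2*(⅑)) + 2021 = -190*(1 + 2/9) + 2021 = -190*11/9 + 2021 = -2090/9 + 2021 = 16099/9 ≈ 1788.8)
(-1370/(687 - (-383 - 1*626)) + 3964/1435)/K = (-1370/(687 - (-383 - 1*626)) + 3964/1435)/(16099/9) = (-1370/(687 - (-383 - 626)) + 3964*(1/1435))*(9/16099) = (-1370/(687 - 1*(-1009)) + 3964/1435)*(9/16099) = (-1370/(687 + 1009) + 3964/1435)*(9/16099) = (-1370/1696 + 3964/1435)*(9/16099) = (-1370*1/1696 + 3964/1435)*(9/16099) = (-685/848 + 3964/1435)*(9/16099) = (2378497/1216880)*(9/16099) = 21406473/19590551120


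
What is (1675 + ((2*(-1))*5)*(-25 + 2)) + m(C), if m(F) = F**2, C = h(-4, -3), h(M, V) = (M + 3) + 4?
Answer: 1914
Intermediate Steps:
h(M, V) = 7 + M (h(M, V) = (3 + M) + 4 = 7 + M)
C = 3 (C = 7 - 4 = 3)
(1675 + ((2*(-1))*5)*(-25 + 2)) + m(C) = (1675 + ((2*(-1))*5)*(-25 + 2)) + 3**2 = (1675 - 2*5*(-23)) + 9 = (1675 - 10*(-23)) + 9 = (1675 + 230) + 9 = 1905 + 9 = 1914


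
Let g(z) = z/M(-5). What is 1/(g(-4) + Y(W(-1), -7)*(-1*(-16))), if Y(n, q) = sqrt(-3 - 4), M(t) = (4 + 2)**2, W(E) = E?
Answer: -9/145153 - 1296*I*sqrt(7)/145153 ≈ -6.2003e-5 - 0.023623*I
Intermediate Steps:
M(t) = 36 (M(t) = 6**2 = 36)
Y(n, q) = I*sqrt(7) (Y(n, q) = sqrt(-7) = I*sqrt(7))
g(z) = z/36
1/(g(-4) + Y(W(-1), -7)*(-1*(-16))) = 1/((1/36)*(-4) + (I*sqrt(7))*(-1*(-16))) = 1/(-1/9 + (I*sqrt(7))*16) = 1/(-1/9 + 16*I*sqrt(7))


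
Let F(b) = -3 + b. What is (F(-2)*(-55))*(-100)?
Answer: -27500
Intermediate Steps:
(F(-2)*(-55))*(-100) = ((-3 - 2)*(-55))*(-100) = -5*(-55)*(-100) = 275*(-100) = -27500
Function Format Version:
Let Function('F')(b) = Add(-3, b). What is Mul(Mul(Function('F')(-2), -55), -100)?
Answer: -27500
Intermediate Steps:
Mul(Mul(Function('F')(-2), -55), -100) = Mul(Mul(Add(-3, -2), -55), -100) = Mul(Mul(-5, -55), -100) = Mul(275, -100) = -27500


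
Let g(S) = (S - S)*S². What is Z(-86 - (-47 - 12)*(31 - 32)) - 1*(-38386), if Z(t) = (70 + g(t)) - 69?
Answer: 38387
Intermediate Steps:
g(S) = 0 (g(S) = 0*S² = 0)
Z(t) = 1 (Z(t) = (70 + 0) - 69 = 70 - 69 = 1)
Z(-86 - (-47 - 12)*(31 - 32)) - 1*(-38386) = 1 - 1*(-38386) = 1 + 38386 = 38387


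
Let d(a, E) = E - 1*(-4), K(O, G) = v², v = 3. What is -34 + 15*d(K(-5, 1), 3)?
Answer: 71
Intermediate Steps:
K(O, G) = 9 (K(O, G) = 3² = 9)
d(a, E) = 4 + E (d(a, E) = E + 4 = 4 + E)
-34 + 15*d(K(-5, 1), 3) = -34 + 15*(4 + 3) = -34 + 15*7 = -34 + 105 = 71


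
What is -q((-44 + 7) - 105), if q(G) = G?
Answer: 142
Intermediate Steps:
-q((-44 + 7) - 105) = -((-44 + 7) - 105) = -(-37 - 105) = -1*(-142) = 142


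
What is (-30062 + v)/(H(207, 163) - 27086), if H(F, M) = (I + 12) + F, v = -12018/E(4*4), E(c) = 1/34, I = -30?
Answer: 438674/26897 ≈ 16.309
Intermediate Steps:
E(c) = 1/34
v = -408612 (v = -12018/1/34 = -12018*34 = -408612)
H(F, M) = -18 + F (H(F, M) = (-30 + 12) + F = -18 + F)
(-30062 + v)/(H(207, 163) - 27086) = (-30062 - 408612)/((-18 + 207) - 27086) = -438674/(189 - 27086) = -438674/(-26897) = -438674*(-1/26897) = 438674/26897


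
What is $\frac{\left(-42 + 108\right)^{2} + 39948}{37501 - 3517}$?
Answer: $\frac{923}{708} \approx 1.3037$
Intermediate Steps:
$\frac{\left(-42 + 108\right)^{2} + 39948}{37501 - 3517} = \frac{66^{2} + 39948}{33984} = \left(4356 + 39948\right) \frac{1}{33984} = 44304 \cdot \frac{1}{33984} = \frac{923}{708}$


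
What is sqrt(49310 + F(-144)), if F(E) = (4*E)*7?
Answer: sqrt(45278) ≈ 212.79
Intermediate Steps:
F(E) = 28*E
sqrt(49310 + F(-144)) = sqrt(49310 + 28*(-144)) = sqrt(49310 - 4032) = sqrt(45278)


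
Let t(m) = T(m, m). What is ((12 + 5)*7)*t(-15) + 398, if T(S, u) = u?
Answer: -1387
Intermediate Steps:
t(m) = m
((12 + 5)*7)*t(-15) + 398 = ((12 + 5)*7)*(-15) + 398 = (17*7)*(-15) + 398 = 119*(-15) + 398 = -1785 + 398 = -1387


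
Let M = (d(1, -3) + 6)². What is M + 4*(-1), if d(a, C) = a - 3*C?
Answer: 252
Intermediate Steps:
M = 256 (M = ((1 - 3*(-3)) + 6)² = ((1 + 9) + 6)² = (10 + 6)² = 16² = 256)
M + 4*(-1) = 256 + 4*(-1) = 256 - 4 = 252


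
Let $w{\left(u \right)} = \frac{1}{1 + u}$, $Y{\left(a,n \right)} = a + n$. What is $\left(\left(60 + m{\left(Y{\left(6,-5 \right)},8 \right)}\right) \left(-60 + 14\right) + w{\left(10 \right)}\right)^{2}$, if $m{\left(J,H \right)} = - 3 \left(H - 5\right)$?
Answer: $\frac{665898025}{121} \approx 5.5033 \cdot 10^{6}$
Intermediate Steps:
$m{\left(J,H \right)} = 15 - 3 H$ ($m{\left(J,H \right)} = - 3 \left(-5 + H\right) = 15 - 3 H$)
$\left(\left(60 + m{\left(Y{\left(6,-5 \right)},8 \right)}\right) \left(-60 + 14\right) + w{\left(10 \right)}\right)^{2} = \left(\left(60 + \left(15 - 24\right)\right) \left(-60 + 14\right) + \frac{1}{1 + 10}\right)^{2} = \left(\left(60 + \left(15 - 24\right)\right) \left(-46\right) + \frac{1}{11}\right)^{2} = \left(\left(60 - 9\right) \left(-46\right) + \frac{1}{11}\right)^{2} = \left(51 \left(-46\right) + \frac{1}{11}\right)^{2} = \left(-2346 + \frac{1}{11}\right)^{2} = \left(- \frac{25805}{11}\right)^{2} = \frac{665898025}{121}$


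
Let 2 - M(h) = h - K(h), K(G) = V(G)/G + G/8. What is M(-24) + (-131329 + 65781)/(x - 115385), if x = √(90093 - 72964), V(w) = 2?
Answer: 469002671645/19970521644 + 16387*√17129/3328420274 ≈ 23.485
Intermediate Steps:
K(G) = 2/G + G/8
x = √17129 ≈ 130.88
M(h) = 2 + 2/h - 7*h/8 (M(h) = 2 - (h - (2/h + h/8)) = 2 - (h + (-2/h - h/8)) = 2 - (-2/h + 7*h/8) = 2 + (2/h - 7*h/8) = 2 + 2/h - 7*h/8)
M(-24) + (-131329 + 65781)/(x - 115385) = (2 + 2/(-24) - 7/8*(-24)) + (-131329 + 65781)/(√17129 - 115385) = (2 + 2*(-1/24) + 21) - 65548/(-115385 + √17129) = (2 - 1/12 + 21) - 65548/(-115385 + √17129) = 275/12 - 65548/(-115385 + √17129)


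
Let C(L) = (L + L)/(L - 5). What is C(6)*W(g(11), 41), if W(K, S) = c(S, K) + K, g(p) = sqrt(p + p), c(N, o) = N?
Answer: 492 + 12*sqrt(22) ≈ 548.29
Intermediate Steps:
C(L) = 2*L/(-5 + L) (C(L) = (2*L)/(-5 + L) = 2*L/(-5 + L))
g(p) = sqrt(2)*sqrt(p) (g(p) = sqrt(2*p) = sqrt(2)*sqrt(p))
W(K, S) = K + S (W(K, S) = S + K = K + S)
C(6)*W(g(11), 41) = (2*6/(-5 + 6))*(sqrt(2)*sqrt(11) + 41) = (2*6/1)*(sqrt(22) + 41) = (2*6*1)*(41 + sqrt(22)) = 12*(41 + sqrt(22)) = 492 + 12*sqrt(22)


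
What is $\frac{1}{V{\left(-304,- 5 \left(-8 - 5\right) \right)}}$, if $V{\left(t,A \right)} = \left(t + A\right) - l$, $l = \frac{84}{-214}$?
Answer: $- \frac{107}{25531} \approx -0.004191$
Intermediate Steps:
$l = - \frac{42}{107}$ ($l = 84 \left(- \frac{1}{214}\right) = - \frac{42}{107} \approx -0.39252$)
$V{\left(t,A \right)} = \frac{42}{107} + A + t$ ($V{\left(t,A \right)} = \left(t + A\right) - - \frac{42}{107} = \left(A + t\right) + \frac{42}{107} = \frac{42}{107} + A + t$)
$\frac{1}{V{\left(-304,- 5 \left(-8 - 5\right) \right)}} = \frac{1}{\frac{42}{107} - 5 \left(-8 - 5\right) - 304} = \frac{1}{\frac{42}{107} - -65 - 304} = \frac{1}{\frac{42}{107} + 65 - 304} = \frac{1}{- \frac{25531}{107}} = - \frac{107}{25531}$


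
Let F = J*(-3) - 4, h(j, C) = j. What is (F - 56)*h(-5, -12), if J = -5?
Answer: 225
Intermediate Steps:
F = 11 (F = -5*(-3) - 4 = 15 - 4 = 11)
(F - 56)*h(-5, -12) = (11 - 56)*(-5) = -45*(-5) = 225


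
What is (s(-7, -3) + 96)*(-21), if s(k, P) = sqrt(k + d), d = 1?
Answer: -2016 - 21*I*sqrt(6) ≈ -2016.0 - 51.439*I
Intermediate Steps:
s(k, P) = sqrt(1 + k) (s(k, P) = sqrt(k + 1) = sqrt(1 + k))
(s(-7, -3) + 96)*(-21) = (sqrt(1 - 7) + 96)*(-21) = (sqrt(-6) + 96)*(-21) = (I*sqrt(6) + 96)*(-21) = (96 + I*sqrt(6))*(-21) = -2016 - 21*I*sqrt(6)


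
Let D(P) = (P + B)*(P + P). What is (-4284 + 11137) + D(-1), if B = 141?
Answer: 6573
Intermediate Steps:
D(P) = 2*P*(141 + P) (D(P) = (P + 141)*(P + P) = (141 + P)*(2*P) = 2*P*(141 + P))
(-4284 + 11137) + D(-1) = (-4284 + 11137) + 2*(-1)*(141 - 1) = 6853 + 2*(-1)*140 = 6853 - 280 = 6573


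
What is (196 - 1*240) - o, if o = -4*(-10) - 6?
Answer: -78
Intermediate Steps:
o = 34 (o = 40 - 6 = 34)
(196 - 1*240) - o = (196 - 1*240) - 1*34 = (196 - 240) - 34 = -44 - 34 = -78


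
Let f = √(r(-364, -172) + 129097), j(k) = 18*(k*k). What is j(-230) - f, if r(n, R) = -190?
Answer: 952200 - 3*√14323 ≈ 9.5184e+5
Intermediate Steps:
j(k) = 18*k²
f = 3*√14323 (f = √(-190 + 129097) = √128907 = 3*√14323 ≈ 359.04)
j(-230) - f = 18*(-230)² - 3*√14323 = 18*52900 - 3*√14323 = 952200 - 3*√14323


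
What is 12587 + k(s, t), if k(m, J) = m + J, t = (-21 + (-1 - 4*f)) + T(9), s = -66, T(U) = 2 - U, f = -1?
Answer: 12496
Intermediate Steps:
t = -25 (t = (-21 + (-1 - 4*(-1))) + (2 - 1*9) = (-21 + (-1 + 4)) + (2 - 9) = (-21 + 3) - 7 = -18 - 7 = -25)
k(m, J) = J + m
12587 + k(s, t) = 12587 + (-25 - 66) = 12587 - 91 = 12496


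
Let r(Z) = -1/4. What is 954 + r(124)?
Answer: 3815/4 ≈ 953.75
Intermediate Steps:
r(Z) = -¼ (r(Z) = -1*¼ = -¼)
954 + r(124) = 954 - ¼ = 3815/4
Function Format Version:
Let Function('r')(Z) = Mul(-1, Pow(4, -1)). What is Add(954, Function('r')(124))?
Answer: Rational(3815, 4) ≈ 953.75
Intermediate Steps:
Function('r')(Z) = Rational(-1, 4) (Function('r')(Z) = Mul(-1, Rational(1, 4)) = Rational(-1, 4))
Add(954, Function('r')(124)) = Add(954, Rational(-1, 4)) = Rational(3815, 4)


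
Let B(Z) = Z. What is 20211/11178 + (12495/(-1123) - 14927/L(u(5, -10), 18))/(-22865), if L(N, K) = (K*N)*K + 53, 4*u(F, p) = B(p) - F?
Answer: 50251101109831/27793289380185 ≈ 1.8080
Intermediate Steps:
u(F, p) = -F/4 + p/4 (u(F, p) = (p - F)/4 = -F/4 + p/4)
L(N, K) = 53 + N*K² (L(N, K) = N*K² + 53 = 53 + N*K²)
20211/11178 + (12495/(-1123) - 14927/L(u(5, -10), 18))/(-22865) = 20211/11178 + (12495/(-1123) - 14927/(53 + (-¼*5 + (¼)*(-10))*18²))/(-22865) = 20211*(1/11178) + (12495*(-1/1123) - 14927/(53 + (-5/4 - 5/2)*324))*(-1/22865) = 6737/3726 + (-12495/1123 - 14927/(53 - 15/4*324))*(-1/22865) = 6737/3726 + (-12495/1123 - 14927/(53 - 1215))*(-1/22865) = 6737/3726 + (-12495/1123 - 14927/(-1162))*(-1/22865) = 6737/3726 + (-12495/1123 - 14927*(-1/1162))*(-1/22865) = 6737/3726 + (-12495/1123 + 14927/1162)*(-1/22865) = 6737/3726 + (2243831/1304926)*(-1/22865) = 6737/3726 - 2243831/29837132990 = 50251101109831/27793289380185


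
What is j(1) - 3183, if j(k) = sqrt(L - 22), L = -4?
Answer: -3183 + I*sqrt(26) ≈ -3183.0 + 5.099*I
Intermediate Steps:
j(k) = I*sqrt(26) (j(k) = sqrt(-4 - 22) = sqrt(-26) = I*sqrt(26))
j(1) - 3183 = I*sqrt(26) - 3183 = -3183 + I*sqrt(26)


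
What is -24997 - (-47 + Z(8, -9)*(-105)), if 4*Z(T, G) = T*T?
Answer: -23270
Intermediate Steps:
Z(T, G) = T²/4 (Z(T, G) = (T*T)/4 = T²/4)
-24997 - (-47 + Z(8, -9)*(-105)) = -24997 - (-47 + ((¼)*8²)*(-105)) = -24997 - (-47 + ((¼)*64)*(-105)) = -24997 - (-47 + 16*(-105)) = -24997 - (-47 - 1680) = -24997 - 1*(-1727) = -24997 + 1727 = -23270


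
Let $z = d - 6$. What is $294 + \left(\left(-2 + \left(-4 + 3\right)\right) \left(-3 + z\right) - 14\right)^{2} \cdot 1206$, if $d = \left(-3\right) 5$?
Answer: $4057278$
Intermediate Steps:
$d = -15$
$z = -21$ ($z = -15 - 6 = -21$)
$294 + \left(\left(-2 + \left(-4 + 3\right)\right) \left(-3 + z\right) - 14\right)^{2} \cdot 1206 = 294 + \left(\left(-2 + \left(-4 + 3\right)\right) \left(-3 - 21\right) - 14\right)^{2} \cdot 1206 = 294 + \left(\left(-2 - 1\right) \left(-24\right) - 14\right)^{2} \cdot 1206 = 294 + \left(\left(-3\right) \left(-24\right) - 14\right)^{2} \cdot 1206 = 294 + \left(72 - 14\right)^{2} \cdot 1206 = 294 + 58^{2} \cdot 1206 = 294 + 3364 \cdot 1206 = 294 + 4056984 = 4057278$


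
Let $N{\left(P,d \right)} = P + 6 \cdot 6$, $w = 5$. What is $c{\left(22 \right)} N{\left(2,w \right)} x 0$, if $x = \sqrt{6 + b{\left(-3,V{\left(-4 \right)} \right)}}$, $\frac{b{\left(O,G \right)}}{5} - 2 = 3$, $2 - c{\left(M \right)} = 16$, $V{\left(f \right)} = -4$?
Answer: $0$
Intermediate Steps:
$c{\left(M \right)} = -14$ ($c{\left(M \right)} = 2 - 16 = -14$)
$b{\left(O,G \right)} = 25$ ($b{\left(O,G \right)} = 10 + 5 \cdot 3 = 10 + 15 = 25$)
$x = \sqrt{31}$ ($x = \sqrt{6 + 25} = \sqrt{31} \approx 5.5678$)
$N{\left(P,d \right)} = 36 + P$ ($N{\left(P,d \right)} = P + 36 = 36 + P$)
$c{\left(22 \right)} N{\left(2,w \right)} x 0 = - 14 \left(36 + 2\right) \sqrt{31} \cdot 0 = - 14 \cdot 38 \sqrt{31} \cdot 0 = \left(-14\right) 0 = 0$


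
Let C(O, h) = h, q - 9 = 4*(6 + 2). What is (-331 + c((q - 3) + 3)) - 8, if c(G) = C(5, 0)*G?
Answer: -339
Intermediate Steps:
q = 41 (q = 9 + 4*(6 + 2) = 9 + 4*8 = 9 + 32 = 41)
c(G) = 0 (c(G) = 0*G = 0)
(-331 + c((q - 3) + 3)) - 8 = (-331 + 0) - 8 = -331 - 8 = -339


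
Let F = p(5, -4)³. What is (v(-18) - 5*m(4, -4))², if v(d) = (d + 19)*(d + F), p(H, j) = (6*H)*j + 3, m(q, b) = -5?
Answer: 2565141779236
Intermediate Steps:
p(H, j) = 3 + 6*H*j (p(H, j) = 6*H*j + 3 = 3 + 6*H*j)
F = -1601613 (F = (3 + 6*5*(-4))³ = (3 - 120)³ = (-117)³ = -1601613)
v(d) = (-1601613 + d)*(19 + d) (v(d) = (d + 19)*(d - 1601613) = (19 + d)*(-1601613 + d) = (-1601613 + d)*(19 + d))
(v(-18) - 5*m(4, -4))² = ((-30430647 + (-18)² - 1601594*(-18)) - 5*(-5))² = ((-30430647 + 324 + 28828692) + 25)² = (-1601631 + 25)² = (-1601606)² = 2565141779236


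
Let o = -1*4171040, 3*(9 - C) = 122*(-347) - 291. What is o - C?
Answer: -12555772/3 ≈ -4.1853e+6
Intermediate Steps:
C = 42652/3 (C = 9 - (122*(-347) - 291)/3 = 9 - (-42334 - 291)/3 = 9 - ⅓*(-42625) = 9 + 42625/3 = 42652/3 ≈ 14217.)
o = -4171040
o - C = -4171040 - 1*42652/3 = -4171040 - 42652/3 = -12555772/3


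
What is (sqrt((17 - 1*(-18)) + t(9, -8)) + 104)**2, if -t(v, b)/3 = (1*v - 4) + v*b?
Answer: 11052 + 416*sqrt(59) ≈ 14247.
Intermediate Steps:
t(v, b) = 12 - 3*v - 3*b*v (t(v, b) = -3*((1*v - 4) + v*b) = -3*((v - 4) + b*v) = -3*((-4 + v) + b*v) = -3*(-4 + v + b*v) = 12 - 3*v - 3*b*v)
(sqrt((17 - 1*(-18)) + t(9, -8)) + 104)**2 = (sqrt((17 - 1*(-18)) + (12 - 3*9 - 3*(-8)*9)) + 104)**2 = (sqrt((17 + 18) + (12 - 27 + 216)) + 104)**2 = (sqrt(35 + 201) + 104)**2 = (sqrt(236) + 104)**2 = (2*sqrt(59) + 104)**2 = (104 + 2*sqrt(59))**2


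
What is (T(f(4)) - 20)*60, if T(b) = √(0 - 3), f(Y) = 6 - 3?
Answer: -1200 + 60*I*√3 ≈ -1200.0 + 103.92*I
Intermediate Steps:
f(Y) = 3
T(b) = I*√3 (T(b) = √(-3) = I*√3)
(T(f(4)) - 20)*60 = (I*√3 - 20)*60 = (-20 + I*√3)*60 = -1200 + 60*I*√3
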